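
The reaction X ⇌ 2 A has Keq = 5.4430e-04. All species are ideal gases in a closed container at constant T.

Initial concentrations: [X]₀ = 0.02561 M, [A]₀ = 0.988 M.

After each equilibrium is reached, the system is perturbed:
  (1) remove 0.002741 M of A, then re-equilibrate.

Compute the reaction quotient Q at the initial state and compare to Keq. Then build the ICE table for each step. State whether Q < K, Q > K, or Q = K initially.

Q₀ = 38.12 vs Keq = 5.4430e-04 ⇒ Q>K, reverse
Step 1:
                  X         A
  init      0.02561     0.988
  Δ          0.4857   -0.9713
  eq         0.5113   0.01668
  solve Keq expr → x = -0.4857; check Q = 5.4430e-04
Then remove 0.002741 M of A.
Step 2:
                  X         A
  init       0.5113   0.01394
  Δ       -0.001359  0.002719
  eq         0.5099   0.01666
  solve Keq expr → x = 0.001359; check Q = 5.4430e-04

Q₀ = 38.12; Q > K (proceeds reverse)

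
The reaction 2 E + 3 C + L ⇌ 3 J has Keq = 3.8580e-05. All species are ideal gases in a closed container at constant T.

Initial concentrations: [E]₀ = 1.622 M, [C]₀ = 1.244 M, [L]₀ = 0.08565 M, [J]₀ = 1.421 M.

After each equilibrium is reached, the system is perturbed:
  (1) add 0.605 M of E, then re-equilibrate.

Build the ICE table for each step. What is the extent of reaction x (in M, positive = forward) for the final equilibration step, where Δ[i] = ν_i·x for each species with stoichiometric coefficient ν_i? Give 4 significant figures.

x = 0.005933 M

Q₀ = 6.614 vs Keq = 3.8580e-05 ⇒ Q>K, reverse
Step 1:
                   E          C          L          J
  Initial      1.622      1.244    0.08565      1.421
  Change      0.8631      1.295     0.4316     -1.295
  Equil        2.485      2.539     0.5172     0.1263
  solve Keq expr → x = -0.4316; check Q = 3.8580e-05
Then add 0.605 M of E.
Step 2:
                   E          C          L          J
  Initial       3.09      2.539     0.5172     0.1263
  Change    -0.01187    -0.0178  -0.005933     0.0178
  Equil        3.078      2.521     0.5113     0.1441
  solve Keq expr → x = 0.005933; check Q = 3.8580e-05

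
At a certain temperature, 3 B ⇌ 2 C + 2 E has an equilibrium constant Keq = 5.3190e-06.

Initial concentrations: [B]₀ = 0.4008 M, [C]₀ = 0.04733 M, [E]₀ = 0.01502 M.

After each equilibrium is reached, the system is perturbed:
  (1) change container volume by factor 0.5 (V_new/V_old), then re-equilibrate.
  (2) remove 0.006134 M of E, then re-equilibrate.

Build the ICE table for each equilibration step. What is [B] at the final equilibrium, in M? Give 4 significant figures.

[B]_eq = 0.8093 M

Q₀ = 7.8493e-06 vs Keq = 5.3190e-06 ⇒ Q>K, reverse
Step 1:
                   B          C          E
  Initial     0.4008    0.04733    0.01502
  Change    0.002961  -0.001974  -0.001974
  Equil       0.4038    0.04536    0.01305
  solve Keq expr → x = -9.8712e-04; check Q = 5.3190e-06
Then change container volume by factor 0.5 (V_new/V_old).
Step 2:
                   B          C          E
  Initial     0.8075    0.09071    0.02609
  Change    0.009005  -0.006003  -0.006003
  Equil       0.8165    0.08471    0.02009
  solve Keq expr → x = -0.003002; check Q = 5.3190e-06
Then remove 0.006134 M of E.
Step 3:
                   B          C          E
  Initial     0.8165    0.08471    0.01395
  Change   -0.007207   0.004805   0.004805
  Equil       0.8093    0.08951    0.01876
  solve Keq expr → x = 0.002402; check Q = 5.3190e-06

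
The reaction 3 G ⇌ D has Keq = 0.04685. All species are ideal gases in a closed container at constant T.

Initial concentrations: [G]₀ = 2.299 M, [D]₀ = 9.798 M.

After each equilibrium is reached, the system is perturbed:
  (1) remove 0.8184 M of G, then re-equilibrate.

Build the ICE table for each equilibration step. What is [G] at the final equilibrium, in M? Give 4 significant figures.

[G]_eq = 5.641 M

Q₀ = 0.8063 vs Keq = 0.04685 ⇒ Q>K, reverse
Step 1:
                   G          D
  I            2.299      9.798
  C            3.399     -1.133
  E            5.698      8.665
  solve Keq expr → x = -1.133; check Q = 0.04685
Then remove 0.8184 M of G.
Step 2:
                   G          D
  I            4.879      8.665
  C           0.7622    -0.2541
  E            5.641      8.411
  solve Keq expr → x = -0.2541; check Q = 0.04685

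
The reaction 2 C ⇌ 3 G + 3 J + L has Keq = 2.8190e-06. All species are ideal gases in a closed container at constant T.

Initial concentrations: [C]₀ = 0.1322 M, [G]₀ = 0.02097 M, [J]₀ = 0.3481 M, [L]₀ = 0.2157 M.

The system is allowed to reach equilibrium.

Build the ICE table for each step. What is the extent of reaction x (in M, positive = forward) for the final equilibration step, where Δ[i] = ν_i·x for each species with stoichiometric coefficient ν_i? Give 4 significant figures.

Q₀ = 4.8006e-06 vs Keq = 2.8190e-06 ⇒ Q>K, reverse
Step 1:
                  C         G         J         L
  Initial    0.1322   0.02097    0.3481    0.2157
  Change    0.00203 -0.003046 -0.003046 -0.001015
  Equil      0.1342   0.01792    0.3451    0.2147
  solve Keq expr → x = -0.001015; check Q = 2.8190e-06

x = -0.001015 M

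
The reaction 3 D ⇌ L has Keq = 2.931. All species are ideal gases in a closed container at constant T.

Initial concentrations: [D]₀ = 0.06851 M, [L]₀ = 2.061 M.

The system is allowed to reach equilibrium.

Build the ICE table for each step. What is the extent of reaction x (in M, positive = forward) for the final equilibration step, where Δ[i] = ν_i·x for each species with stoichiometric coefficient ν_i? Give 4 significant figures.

Q₀ = 6409 vs Keq = 2.931 ⇒ Q>K, reverse
Step 1:
                   D          L
  Initial    0.06851      2.061
  Change      0.7816    -0.2605
  Equil       0.8501        1.8
  solve Keq expr → x = -0.2605; check Q = 2.931

x = -0.2605 M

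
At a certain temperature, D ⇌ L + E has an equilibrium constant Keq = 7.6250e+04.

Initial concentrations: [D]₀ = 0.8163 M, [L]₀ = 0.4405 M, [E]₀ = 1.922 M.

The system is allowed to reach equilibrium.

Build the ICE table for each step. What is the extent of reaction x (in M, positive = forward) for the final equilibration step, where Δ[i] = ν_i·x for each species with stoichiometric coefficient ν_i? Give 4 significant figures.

x = 0.8163 M

Q₀ = 1.037 vs Keq = 7.6250e+04 ⇒ Q<K, forward
Step 1:
                  D         L         E
  init       0.8163    0.4405     1.922
  Δ         -0.8163    0.8163    0.8163
  eq      4.5132e-05     1.257     2.738
  solve Keq expr → x = 0.8163; check Q = 7.6250e+04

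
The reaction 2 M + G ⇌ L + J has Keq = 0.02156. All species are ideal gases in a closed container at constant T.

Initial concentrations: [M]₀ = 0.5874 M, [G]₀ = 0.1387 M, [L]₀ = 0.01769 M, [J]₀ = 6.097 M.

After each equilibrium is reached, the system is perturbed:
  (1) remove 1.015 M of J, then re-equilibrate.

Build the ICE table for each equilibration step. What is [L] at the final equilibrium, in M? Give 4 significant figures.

[L]_eq = 2.5737e-04 M

Q₀ = 2.254 vs Keq = 0.02156 ⇒ Q>K, reverse
Step 1:
                  M         G         L         J
  Initial    0.5874    0.1387   0.01769     6.097
  Change    0.03495   0.01748  -0.01748  -0.01748
  Equil      0.6224    0.1562 2.1452e-04      6.08
  solve Keq expr → x = -0.01748; check Q = 0.02156
Then remove 1.015 M of J.
Step 2:
                  M         G         L         J
  Initial    0.6224    0.1562 2.1452e-04     5.065
  Change  -8.5697e-05 -4.2849e-05 4.2849e-05 4.2849e-05
  Equil      0.6223    0.1561 2.5737e-04     5.065
  solve Keq expr → x = 4.2849e-05; check Q = 0.02156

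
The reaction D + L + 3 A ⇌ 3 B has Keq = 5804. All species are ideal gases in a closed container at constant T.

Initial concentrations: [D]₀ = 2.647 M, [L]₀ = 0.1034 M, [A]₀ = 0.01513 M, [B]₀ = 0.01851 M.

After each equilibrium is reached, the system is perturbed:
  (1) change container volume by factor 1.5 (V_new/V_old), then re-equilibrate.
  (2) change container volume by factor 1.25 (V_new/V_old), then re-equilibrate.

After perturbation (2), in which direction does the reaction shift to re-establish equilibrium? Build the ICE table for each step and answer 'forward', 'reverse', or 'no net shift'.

Q₀ = 6.69 vs Keq = 5804 ⇒ Q<K, forward
Step 1:
                   D          L          A          B
  init         2.647     0.1034    0.01513    0.01851
  Δ        -0.004147  -0.004147   -0.01244    0.01244
  eq           2.643    0.09925    0.00269    0.03095
  solve Keq expr → x = 0.004147; check Q = 5804
Then change container volume by factor 1.5 (V_new/V_old).
Step 2:
                   D          L          A          B
  init         1.762    0.06617   0.001794    0.02063
  Δ       1.6599e-04 1.6599e-04 4.9796e-04 -4.9796e-04
  eq           1.762    0.06633   0.002292    0.02014
  solve Keq expr → x = -1.6599e-04; check Q = 5804
Then change container volume by factor 1.25 (V_new/V_old).
Step 3:
                   D          L          A          B
  init          1.41    0.05307   0.001833    0.01611
  Δ       8.6234e-05 8.6234e-05 2.5870e-04 -2.5870e-04
  eq            1.41    0.05315   0.002092    0.01585
  solve Keq expr → x = -8.6234e-05; check Q = 5804

Direction: reverse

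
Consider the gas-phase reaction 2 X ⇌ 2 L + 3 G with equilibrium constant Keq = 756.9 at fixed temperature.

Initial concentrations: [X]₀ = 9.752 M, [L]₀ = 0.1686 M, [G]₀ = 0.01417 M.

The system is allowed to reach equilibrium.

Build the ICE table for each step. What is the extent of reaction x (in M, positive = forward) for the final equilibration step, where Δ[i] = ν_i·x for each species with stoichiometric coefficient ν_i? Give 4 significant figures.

Q₀ = 8.5043e-10 vs Keq = 756.9 ⇒ Q<K, forward
Step 1:
                  X         L         G
  Initial     9.752    0.1686   0.01417
  Change     -5.295     5.295     7.942
  Equil       4.457     5.464     7.957
  solve Keq expr → x = 2.647; check Q = 756.9

x = 2.647 M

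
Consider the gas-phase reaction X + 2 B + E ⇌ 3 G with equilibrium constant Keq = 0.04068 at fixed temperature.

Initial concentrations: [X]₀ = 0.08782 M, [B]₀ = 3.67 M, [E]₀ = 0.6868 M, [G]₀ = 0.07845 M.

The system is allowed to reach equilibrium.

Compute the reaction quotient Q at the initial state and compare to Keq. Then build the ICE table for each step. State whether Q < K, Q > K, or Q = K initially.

Q₀ = 5.9432e-04; Q < K (proceeds forward)

Q₀ = 5.9432e-04 vs Keq = 0.04068 ⇒ Q<K, forward
Step 1:
                  X         B         E         G
  I         0.08782      3.67    0.6868   0.07845
  C        -0.05067   -0.1013  -0.05067     0.152
  E         0.03715     3.569    0.6361    0.2305
  solve Keq expr → x = 0.05067; check Q = 0.04068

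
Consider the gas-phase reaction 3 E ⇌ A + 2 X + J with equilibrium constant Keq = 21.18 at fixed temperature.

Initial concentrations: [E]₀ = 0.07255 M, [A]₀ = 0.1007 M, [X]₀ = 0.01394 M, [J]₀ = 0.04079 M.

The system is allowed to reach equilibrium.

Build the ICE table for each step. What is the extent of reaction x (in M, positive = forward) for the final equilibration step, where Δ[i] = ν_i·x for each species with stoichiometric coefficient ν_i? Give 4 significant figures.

x = 0.02076 M

Q₀ = 0.00209 vs Keq = 21.18 ⇒ Q<K, forward
Step 1:
                    E           A           X           J
  I           0.07255      0.1007     0.01394     0.04079
  C          -0.06227     0.02076     0.04152     0.02076
  E           0.01028      0.1215     0.05546     0.06155
  solve Keq expr → x = 0.02076; check Q = 21.18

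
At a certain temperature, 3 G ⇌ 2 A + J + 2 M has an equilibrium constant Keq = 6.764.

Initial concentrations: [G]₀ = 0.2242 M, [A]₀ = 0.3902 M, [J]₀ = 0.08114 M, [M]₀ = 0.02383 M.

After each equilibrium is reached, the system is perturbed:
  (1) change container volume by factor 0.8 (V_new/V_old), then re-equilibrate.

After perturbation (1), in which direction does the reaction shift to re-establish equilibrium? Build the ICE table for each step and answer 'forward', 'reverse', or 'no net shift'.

Q₀ = 6.2252e-04 vs Keq = 6.764 ⇒ Q<K, forward
Step 1:
                    G           A           J           M
  I            0.2242      0.3902     0.08114     0.02383
  C           -0.1767      0.1178      0.0589      0.1178
  E            0.0475       0.508        0.14      0.1416
  solve Keq expr → x = 0.0589; check Q = 6.764
Then change container volume by factor 0.8 (V_new/V_old).
Step 2:
                    G           A           J           M
  I           0.05938       0.635       0.175       0.177
  C          0.007534   -0.005023   -0.002511   -0.005023
  E           0.06691        0.63      0.1725       0.172
  solve Keq expr → x = -0.002511; check Q = 6.764

Direction: reverse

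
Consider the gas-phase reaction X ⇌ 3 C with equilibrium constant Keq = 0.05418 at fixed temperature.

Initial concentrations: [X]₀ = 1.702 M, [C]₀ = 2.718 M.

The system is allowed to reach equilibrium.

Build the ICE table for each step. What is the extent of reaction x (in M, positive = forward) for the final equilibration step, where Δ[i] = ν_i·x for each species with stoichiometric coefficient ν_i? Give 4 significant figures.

Q₀ = 11.8 vs Keq = 0.05418 ⇒ Q>K, reverse
Step 1:
                  X         C
  I           1.702     2.718
  C          0.7362    -2.209
  E           2.438    0.5093
  solve Keq expr → x = -0.7362; check Q = 0.05418

x = -0.7362 M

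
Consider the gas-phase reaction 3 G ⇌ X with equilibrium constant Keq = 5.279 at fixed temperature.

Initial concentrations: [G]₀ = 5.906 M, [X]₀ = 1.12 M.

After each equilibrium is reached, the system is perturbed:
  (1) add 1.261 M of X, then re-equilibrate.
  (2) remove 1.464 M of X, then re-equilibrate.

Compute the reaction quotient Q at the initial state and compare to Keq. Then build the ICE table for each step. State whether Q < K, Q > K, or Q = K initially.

Q₀ = 0.005437 vs Keq = 5.279 ⇒ Q<K, forward
Step 1:
                    G           X
  init          5.906        1.12
  Δ            -5.095       1.698
  eq           0.8112       2.818
  solve Keq expr → x = 1.698; check Q = 5.279
Then add 1.261 M of X.
Step 2:
                    G           X
  init         0.8112       4.079
  Δ            0.1038    -0.03461
  eq            0.915       4.045
  solve Keq expr → x = -0.03461; check Q = 5.279
Then remove 1.464 M of X.
Step 3:
                    G           X
  init          0.915       2.581
  Δ           -0.1231     0.04104
  eq           0.7919       2.622
  solve Keq expr → x = 0.04104; check Q = 5.279

Q₀ = 0.005437; Q < K (proceeds forward)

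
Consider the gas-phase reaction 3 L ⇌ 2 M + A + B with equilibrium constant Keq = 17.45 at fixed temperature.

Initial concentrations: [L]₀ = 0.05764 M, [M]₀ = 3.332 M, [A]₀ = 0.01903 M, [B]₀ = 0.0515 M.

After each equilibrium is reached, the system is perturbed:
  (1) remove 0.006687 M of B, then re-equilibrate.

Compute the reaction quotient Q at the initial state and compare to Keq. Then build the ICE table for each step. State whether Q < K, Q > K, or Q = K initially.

Q₀ = 56.82 vs Keq = 17.45 ⇒ Q>K, reverse
Step 1:
                   L          M          A          B
  Initial    0.05764      3.332    0.01903     0.0515
  Change     0.01601   -0.01068  -0.005338  -0.005338
  Equil      0.07365      3.321    0.01369    0.04616
  solve Keq expr → x = -0.005338; check Q = 17.45
Then remove 0.006687 M of B.
Step 2:
                   L          M          A          B
  Initial    0.07365      3.321    0.01369    0.03948
  Change   -0.002119   0.001413 7.0646e-04 7.0646e-04
  Equil      0.07153      3.323     0.0144    0.04018
  solve Keq expr → x = 7.0646e-04; check Q = 17.45

Q₀ = 56.82; Q > K (proceeds reverse)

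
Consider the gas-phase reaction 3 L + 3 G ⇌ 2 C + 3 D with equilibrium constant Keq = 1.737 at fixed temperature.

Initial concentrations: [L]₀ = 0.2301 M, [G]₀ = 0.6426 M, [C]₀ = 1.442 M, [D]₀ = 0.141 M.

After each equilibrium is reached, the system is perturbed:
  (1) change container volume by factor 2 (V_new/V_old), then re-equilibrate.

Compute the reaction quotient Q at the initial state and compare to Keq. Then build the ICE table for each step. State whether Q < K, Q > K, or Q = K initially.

Q₀ = 1.803 vs Keq = 1.737 ⇒ Q>K, reverse
Step 1:
                   L          G          C          D
  Initial     0.2301     0.6426      1.442      0.141
  Change  9.3467e-04 9.3467e-04 -6.2311e-04 -9.3467e-04
  Equil        0.231     0.6435      1.441     0.1401
  solve Keq expr → x = -3.1156e-04; check Q = 1.737
Then change container volume by factor 2 (V_new/V_old).
Step 2:
                   L          G          C          D
  Initial     0.1155     0.3218     0.7207    0.07003
  Change    0.008476   0.008476   -0.00565  -0.008476
  Equil        0.124     0.3302      0.715    0.06156
  solve Keq expr → x = -0.002825; check Q = 1.737

Q₀ = 1.803; Q > K (proceeds reverse)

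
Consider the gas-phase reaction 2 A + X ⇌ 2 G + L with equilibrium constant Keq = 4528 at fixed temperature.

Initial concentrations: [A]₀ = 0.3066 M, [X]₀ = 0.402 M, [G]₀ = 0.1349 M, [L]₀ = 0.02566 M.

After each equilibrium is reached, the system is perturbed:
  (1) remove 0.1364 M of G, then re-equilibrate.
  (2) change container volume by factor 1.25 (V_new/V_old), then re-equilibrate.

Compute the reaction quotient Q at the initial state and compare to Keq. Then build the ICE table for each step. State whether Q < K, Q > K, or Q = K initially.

Q₀ = 0.01236; Q < K (proceeds forward)

Q₀ = 0.01236 vs Keq = 4528 ⇒ Q<K, forward
Step 1:
                   A          X          G          L
  init        0.3066      0.402     0.1349    0.02566
  Δ          -0.3012    -0.1506     0.3012     0.1506
  eq        0.005426     0.2514     0.4361     0.1762
  solve Keq expr → x = 0.1506; check Q = 4528
Then remove 0.1364 M of G.
Step 2:
                   A          X          G          L
  init      0.005426     0.2514     0.2997     0.1762
  Δ        -0.001661 -8.3073e-04   0.001661 8.3073e-04
  eq        0.003764     0.2506     0.3013     0.1771
  solve Keq expr → x = 8.3073e-04; check Q = 4528
Then change container volume by factor 1.25 (V_new/V_old).
Step 3:
                   A          X          G          L
  init      0.003012     0.2005     0.2411     0.1417
  Δ                0          0          0          0
  eq        0.003012     0.2005     0.2411     0.1417
  solve Keq expr → x = 0; check Q = 4528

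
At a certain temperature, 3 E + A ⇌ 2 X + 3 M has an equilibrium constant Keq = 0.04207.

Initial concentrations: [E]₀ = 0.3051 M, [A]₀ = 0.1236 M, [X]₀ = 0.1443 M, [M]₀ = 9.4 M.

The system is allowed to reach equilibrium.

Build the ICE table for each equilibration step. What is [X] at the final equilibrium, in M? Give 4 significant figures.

Q₀ = 4927 vs Keq = 0.04207 ⇒ Q>K, reverse
Step 1:
                   E          A          X          M
  Initial     0.3051     0.1236     0.1443        9.4
  Change      0.2146    0.07154    -0.1431    -0.2146
  Equil       0.5197     0.1951   0.001219      9.185
  solve Keq expr → x = -0.07154; check Q = 0.04207

[X]_eq = 0.001219 M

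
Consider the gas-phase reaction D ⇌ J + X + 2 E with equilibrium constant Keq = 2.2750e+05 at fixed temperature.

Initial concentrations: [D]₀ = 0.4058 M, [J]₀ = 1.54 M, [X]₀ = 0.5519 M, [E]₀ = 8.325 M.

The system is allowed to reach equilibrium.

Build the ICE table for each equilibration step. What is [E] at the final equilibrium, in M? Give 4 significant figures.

[E]_eq = 9.135 M

Q₀ = 145.2 vs Keq = 2.2750e+05 ⇒ Q<K, forward
Step 1:
                    D           J           X           E
  I            0.4058        1.54      0.5519       8.325
  C           -0.4051      0.4051      0.4051      0.8102
  E        6.8285e-04       1.945       0.957       9.135
  solve Keq expr → x = 0.4051; check Q = 2.2750e+05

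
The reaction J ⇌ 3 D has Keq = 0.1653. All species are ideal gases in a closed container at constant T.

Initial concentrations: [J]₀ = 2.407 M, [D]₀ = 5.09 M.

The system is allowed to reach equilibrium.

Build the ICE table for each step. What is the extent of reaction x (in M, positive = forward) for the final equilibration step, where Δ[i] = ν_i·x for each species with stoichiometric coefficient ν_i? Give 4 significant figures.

x = -1.411 M

Q₀ = 54.79 vs Keq = 0.1653 ⇒ Q>K, reverse
Step 1:
                   J          D
  Initial      2.407       5.09
  Change       1.411     -4.232
  Equil        3.818     0.8577
  solve Keq expr → x = -1.411; check Q = 0.1653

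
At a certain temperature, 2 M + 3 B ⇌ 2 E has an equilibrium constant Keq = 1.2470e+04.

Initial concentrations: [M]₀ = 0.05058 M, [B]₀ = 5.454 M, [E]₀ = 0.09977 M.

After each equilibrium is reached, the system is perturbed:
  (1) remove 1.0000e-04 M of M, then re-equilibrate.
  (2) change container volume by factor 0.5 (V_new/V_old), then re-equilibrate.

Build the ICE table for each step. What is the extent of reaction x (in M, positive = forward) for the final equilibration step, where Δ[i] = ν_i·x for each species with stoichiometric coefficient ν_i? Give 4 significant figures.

Q₀ = 0.02398 vs Keq = 1.2470e+04 ⇒ Q<K, forward
Step 1:
                  M         B         E
  init      0.05058     5.454   0.09977
  Δ        -0.05047  -0.07571   0.05047
  eq      1.0787e-04     5.378    0.1502
  solve Keq expr → x = 0.02524; check Q = 1.2470e+04
Then remove 1.0000e-04 M of M.
Step 2:
                  M         B         E
  init    7.8678e-06     5.378    0.1502
  Δ       9.9924e-05 1.4989e-04 -9.9924e-05
  eq      1.0779e-04     5.378    0.1501
  solve Keq expr → x = -4.9962e-05; check Q = 1.2470e+04
Then change container volume by factor 0.5 (V_new/V_old).
Step 3:
                  M         B         E
  init    2.1558e-04     10.76    0.3003
  Δ       -1.3933e-04 -2.0899e-04 1.3933e-04
  eq      7.6258e-05     10.76    0.3004
  solve Keq expr → x = 6.9663e-05; check Q = 1.2470e+04

x = 6.9663e-05 M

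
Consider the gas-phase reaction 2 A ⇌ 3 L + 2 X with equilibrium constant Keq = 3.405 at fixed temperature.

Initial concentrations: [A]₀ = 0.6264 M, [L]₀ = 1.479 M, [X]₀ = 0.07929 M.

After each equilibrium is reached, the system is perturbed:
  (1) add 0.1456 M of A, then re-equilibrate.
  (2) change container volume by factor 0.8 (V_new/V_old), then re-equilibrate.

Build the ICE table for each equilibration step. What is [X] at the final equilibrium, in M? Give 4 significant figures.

Q₀ = 0.05184 vs Keq = 3.405 ⇒ Q<K, forward
Step 1:
                  A         L         X
  Initial    0.6264     1.479   0.07929
  Change    -0.2242    0.3363    0.2242
  Equil      0.4022     1.815    0.3035
  solve Keq expr → x = 0.1121; check Q = 3.405
Then add 0.1456 M of A.
Step 2:
                  A         L         X
  Initial    0.5478     1.815    0.3035
  Change      -0.05     0.075      0.05
  Equil      0.4978      1.89    0.3535
  solve Keq expr → x = 0.025; check Q = 3.405
Then change container volume by factor 0.8 (V_new/V_old).
Step 3:
                  A         L         X
  Initial    0.6223     2.363    0.4418
  Change    0.06755   -0.1013  -0.06755
  Equil      0.6898     2.262    0.3743
  solve Keq expr → x = -0.03377; check Q = 3.405

[X]_eq = 0.3743 M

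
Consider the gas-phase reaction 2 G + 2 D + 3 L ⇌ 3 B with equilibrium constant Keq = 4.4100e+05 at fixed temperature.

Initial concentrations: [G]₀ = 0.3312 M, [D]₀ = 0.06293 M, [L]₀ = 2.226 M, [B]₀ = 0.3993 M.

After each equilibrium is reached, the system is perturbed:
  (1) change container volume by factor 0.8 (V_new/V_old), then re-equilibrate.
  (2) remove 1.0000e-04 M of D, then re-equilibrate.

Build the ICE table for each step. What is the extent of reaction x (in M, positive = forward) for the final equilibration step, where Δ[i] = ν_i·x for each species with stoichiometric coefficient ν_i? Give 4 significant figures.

Q₀ = 13.29 vs Keq = 4.4100e+05 ⇒ Q<K, forward
Step 1:
                  G         D         L         B
  Initial    0.3312   0.06293     2.226    0.3993
  Change   -0.06231  -0.06231  -0.09346   0.09346
  Equil      0.2689 6.2203e-04     2.133    0.4928
  solve Keq expr → x = 0.03115; check Q = 4.4100e+05
Then change container volume by factor 0.8 (V_new/V_old).
Step 2:
                  G         D         L         B
  Initial    0.3361 7.7754e-04     2.666     0.616
  Change  -2.7888e-04 -2.7888e-04 -4.1832e-04 4.1832e-04
  Equil      0.3358 4.9866e-04     2.665    0.6164
  solve Keq expr → x = 1.3944e-04; check Q = 4.4100e+05
Then remove 1.0000e-04 M of D.
Step 3:
                  G         D         L         B
  Initial    0.3358 3.9866e-04     2.665    0.6164
  Change  9.9629e-05 9.9629e-05 1.4944e-04 -1.4944e-04
  Equil      0.3359 4.9829e-04     2.665    0.6162
  solve Keq expr → x = -4.9814e-05; check Q = 4.4100e+05

x = -4.9814e-05 M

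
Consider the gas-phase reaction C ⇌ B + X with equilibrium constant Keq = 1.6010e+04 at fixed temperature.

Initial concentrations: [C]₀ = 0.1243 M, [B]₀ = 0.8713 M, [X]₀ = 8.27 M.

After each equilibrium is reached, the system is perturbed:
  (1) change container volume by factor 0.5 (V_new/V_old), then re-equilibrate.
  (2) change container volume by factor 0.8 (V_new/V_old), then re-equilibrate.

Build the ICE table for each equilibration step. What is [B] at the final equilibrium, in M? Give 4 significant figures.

Q₀ = 57.97 vs Keq = 1.6010e+04 ⇒ Q<K, forward
Step 1:
                    C           B           X
  I            0.1243      0.8713        8.27
  C           -0.1238      0.1238      0.1238
  E        5.2170e-04      0.9951       8.394
  solve Keq expr → x = 0.1238; check Q = 1.6010e+04
Then change container volume by factor 0.5 (V_new/V_old).
Step 2:
                    C           B           X
  I          0.001043        1.99       16.79
  C          0.001042   -0.001042   -0.001042
  E          0.002086       1.989       16.79
  solve Keq expr → x = -0.001042; check Q = 1.6010e+04
Then change container volume by factor 0.8 (V_new/V_old).
Step 3:
                    C           B           X
  I          0.002607       2.486       20.98
  C        6.5079e-04 -6.5079e-04 -6.5079e-04
  E          0.003258       2.486       20.98
  solve Keq expr → x = -6.5079e-04; check Q = 1.6010e+04

[B]_eq = 2.486 M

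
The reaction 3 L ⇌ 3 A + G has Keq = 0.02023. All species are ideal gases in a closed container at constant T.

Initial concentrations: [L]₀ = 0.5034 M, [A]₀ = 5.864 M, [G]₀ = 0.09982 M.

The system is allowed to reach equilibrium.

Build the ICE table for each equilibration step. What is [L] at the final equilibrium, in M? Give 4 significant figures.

Q₀ = 157.8 vs Keq = 0.02023 ⇒ Q>K, reverse
Step 1:
                   L          A          G
  Initial     0.5034      5.864    0.09982
  Change      0.2993    -0.2993   -0.09976
  Equil       0.8027      5.565 6.0714e-05
  solve Keq expr → x = -0.09976; check Q = 0.02023

[L]_eq = 0.8027 M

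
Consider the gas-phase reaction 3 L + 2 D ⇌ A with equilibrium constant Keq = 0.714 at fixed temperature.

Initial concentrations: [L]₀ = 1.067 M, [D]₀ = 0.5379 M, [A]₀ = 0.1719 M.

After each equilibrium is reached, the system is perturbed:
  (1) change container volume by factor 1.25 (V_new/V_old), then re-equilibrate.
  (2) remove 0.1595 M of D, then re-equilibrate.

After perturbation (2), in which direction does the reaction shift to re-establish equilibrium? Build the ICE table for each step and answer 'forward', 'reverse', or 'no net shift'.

Q₀ = 0.4891 vs Keq = 0.714 ⇒ Q<K, forward
Step 1:
                   L          D          A
  I            1.067     0.5379     0.1719
  C         -0.05189   -0.03459     0.0173
  E            1.015     0.5033     0.1892
  solve Keq expr → x = 0.0173; check Q = 0.714
Then change container volume by factor 1.25 (V_new/V_old).
Step 2:
                   L          D          A
  I           0.8121     0.4026     0.1514
  C          0.09877    0.06585   -0.03292
  E           0.9109     0.4685     0.1184
  solve Keq expr → x = -0.03292; check Q = 0.714
Then remove 0.1595 M of D.
Step 3:
                   L          D          A
  I           0.9109      0.309     0.1184
  C          0.08061    0.05374   -0.02687
  E           0.9915     0.3627    0.09156
  solve Keq expr → x = -0.02687; check Q = 0.714

Direction: reverse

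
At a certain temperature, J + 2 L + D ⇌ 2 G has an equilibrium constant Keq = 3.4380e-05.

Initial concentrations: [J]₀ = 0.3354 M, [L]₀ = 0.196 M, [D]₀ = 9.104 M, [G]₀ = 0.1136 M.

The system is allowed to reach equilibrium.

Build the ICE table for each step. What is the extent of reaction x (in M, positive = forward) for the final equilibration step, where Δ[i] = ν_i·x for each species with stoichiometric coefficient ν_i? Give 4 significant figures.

x = -0.0551 M

Q₀ = 0.11 vs Keq = 3.4380e-05 ⇒ Q>K, reverse
Step 1:
                    J           L           D           G
  Initial      0.3354       0.196       9.104      0.1136
  Change       0.0551      0.1102      0.0551     -0.1102
  Equil        0.3905      0.3062       9.159    0.003395
  solve Keq expr → x = -0.0551; check Q = 3.4380e-05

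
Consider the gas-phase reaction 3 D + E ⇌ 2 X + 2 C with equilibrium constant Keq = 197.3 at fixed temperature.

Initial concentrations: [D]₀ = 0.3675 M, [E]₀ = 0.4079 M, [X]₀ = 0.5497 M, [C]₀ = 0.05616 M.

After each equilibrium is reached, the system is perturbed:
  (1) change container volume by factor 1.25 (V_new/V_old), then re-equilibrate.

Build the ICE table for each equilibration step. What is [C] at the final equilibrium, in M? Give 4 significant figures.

[C]_eq = 0.1975 M

Q₀ = 0.04707 vs Keq = 197.3 ⇒ Q<K, forward
Step 1:
                    D           E           X           C
  init         0.3675      0.4079      0.5497     0.05616
  Δ            -0.286    -0.09533      0.1907      0.1907
  eq          0.08151      0.3126      0.7404      0.2468
  solve Keq expr → x = 0.09533; check Q = 197.3
Then change container volume by factor 1.25 (V_new/V_old).
Step 2:
                    D           E           X           C
  init        0.06521      0.2501      0.5923      0.1975
  Δ                 0           0           0           0
  eq          0.06521      0.2501      0.5923      0.1975
  solve Keq expr → x = 0; check Q = 197.3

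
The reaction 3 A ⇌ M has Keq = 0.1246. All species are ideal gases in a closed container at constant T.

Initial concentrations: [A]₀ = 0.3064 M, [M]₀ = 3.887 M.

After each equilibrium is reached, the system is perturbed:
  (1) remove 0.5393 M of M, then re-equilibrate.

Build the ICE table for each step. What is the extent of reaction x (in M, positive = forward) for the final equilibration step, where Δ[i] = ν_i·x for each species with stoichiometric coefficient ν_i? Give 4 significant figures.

x = 0.05459 M

Q₀ = 135.1 vs Keq = 0.1246 ⇒ Q>K, reverse
Step 1:
                    A           M
  init         0.3064       3.887
  Δ             2.589      -0.863
  eq            2.895       3.024
  solve Keq expr → x = -0.863; check Q = 0.1246
Then remove 0.5393 M of M.
Step 2:
                    A           M
  init          2.895       2.485
  Δ           -0.1638     0.05459
  eq            2.731       2.539
  solve Keq expr → x = 0.05459; check Q = 0.1246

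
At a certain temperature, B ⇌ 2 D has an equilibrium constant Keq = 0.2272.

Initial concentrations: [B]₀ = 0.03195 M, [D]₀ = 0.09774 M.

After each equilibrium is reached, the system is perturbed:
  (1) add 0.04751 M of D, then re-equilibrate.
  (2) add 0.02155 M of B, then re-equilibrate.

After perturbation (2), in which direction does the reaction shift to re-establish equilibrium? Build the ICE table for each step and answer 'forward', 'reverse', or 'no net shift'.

Direction: forward

Q₀ = 0.299 vs Keq = 0.2272 ⇒ Q>K, reverse
Step 1:
                  B         D
  I         0.03195   0.09774
  C        0.003805  -0.00761
  E         0.03575   0.09013
  solve Keq expr → x = -0.003805; check Q = 0.2272
Then add 0.04751 M of D.
Step 2:
                  B         D
  I         0.03575    0.1376
  C         0.01508  -0.03017
  E         0.05084    0.1075
  solve Keq expr → x = -0.01508; check Q = 0.2272
Then add 0.02155 M of B.
Step 3:
                  B         D
  I         0.07239    0.1075
  C       -0.007141   0.01428
  E         0.06525    0.1218
  solve Keq expr → x = 0.007141; check Q = 0.2272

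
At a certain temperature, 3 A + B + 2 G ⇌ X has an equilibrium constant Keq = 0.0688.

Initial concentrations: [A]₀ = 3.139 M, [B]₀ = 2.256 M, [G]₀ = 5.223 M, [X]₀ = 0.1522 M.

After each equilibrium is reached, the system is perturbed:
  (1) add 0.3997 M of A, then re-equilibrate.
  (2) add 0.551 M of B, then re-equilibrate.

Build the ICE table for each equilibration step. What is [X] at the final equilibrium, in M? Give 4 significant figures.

[X]_eq = 1.041 M

Q₀ = 7.9958e-05 vs Keq = 0.0688 ⇒ Q<K, forward
Step 1:
                   A          B          G          X
  init         3.139      2.256      5.223     0.1522
  Δ           -2.276    -0.7585     -1.517     0.7585
  eq          0.8634      1.497      3.706     0.9107
  solve Keq expr → x = 0.7585; check Q = 0.0688
Then add 0.3997 M of A.
Step 2:
                   A          B          G          X
  init         1.263      1.497      3.706     0.9107
  Δ          -0.3107    -0.1036    -0.2071     0.1036
  eq          0.9524      1.394      3.499      1.014
  solve Keq expr → x = 0.1036; check Q = 0.0688
Then add 0.551 M of B.
Step 3:
                   A          B          G          X
  init        0.9524      1.945      3.499      1.014
  Δ         -0.07987   -0.02662   -0.05324    0.02662
  eq          0.8726      1.918      3.446      1.041
  solve Keq expr → x = 0.02662; check Q = 0.0688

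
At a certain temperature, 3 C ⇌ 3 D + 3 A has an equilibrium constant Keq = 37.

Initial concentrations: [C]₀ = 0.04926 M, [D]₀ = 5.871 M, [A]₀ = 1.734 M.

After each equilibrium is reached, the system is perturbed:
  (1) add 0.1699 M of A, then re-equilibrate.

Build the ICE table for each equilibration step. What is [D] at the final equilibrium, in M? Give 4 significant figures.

Q₀ = 8.8267e+06 vs Keq = 37 ⇒ Q>K, reverse
Step 1:
                    C           D           A
  Initial     0.04926       5.871       1.734
  Change        1.009      -1.009      -1.009
  Equil         1.058       4.862      0.7252
  solve Keq expr → x = -0.3363; check Q = 37
Then add 0.1699 M of A.
Step 2:
                    C           D           A
  Initial       1.058       4.862      0.8951
  Change      0.09181    -0.09181    -0.09181
  Equil          1.15        4.77      0.8032
  solve Keq expr → x = -0.0306; check Q = 37

[D]_eq = 4.77 M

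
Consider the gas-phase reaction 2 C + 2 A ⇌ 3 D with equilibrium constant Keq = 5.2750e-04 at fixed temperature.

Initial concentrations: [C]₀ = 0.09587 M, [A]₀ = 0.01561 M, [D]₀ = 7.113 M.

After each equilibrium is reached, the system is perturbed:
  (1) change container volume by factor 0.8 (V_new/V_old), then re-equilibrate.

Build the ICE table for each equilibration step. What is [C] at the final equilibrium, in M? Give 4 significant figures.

Q₀ = 1.6069e+08 vs Keq = 5.2750e-04 ⇒ Q>K, reverse
Step 1:
                   C          A          D
  Initial    0.09587    0.01561      7.113
  Change       4.353      4.353     -6.529
  Equil        4.449      4.368      0.584
  solve Keq expr → x = -2.176; check Q = 5.2750e-04
Then change container volume by factor 0.8 (V_new/V_old).
Step 2:
                   C          A          D
  Initial      5.561       5.46       0.73
  Change    -0.03335   -0.03335    0.05003
  Equil        5.527      5.427       0.78
  solve Keq expr → x = 0.01668; check Q = 5.2750e-04

[C]_eq = 5.527 M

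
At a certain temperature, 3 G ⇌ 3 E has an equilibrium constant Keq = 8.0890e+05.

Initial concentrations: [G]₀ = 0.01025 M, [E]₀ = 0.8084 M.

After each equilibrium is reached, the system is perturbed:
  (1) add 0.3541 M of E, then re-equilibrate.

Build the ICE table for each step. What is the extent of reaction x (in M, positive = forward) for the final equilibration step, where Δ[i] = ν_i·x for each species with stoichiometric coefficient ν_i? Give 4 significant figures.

Q₀ = 4.9058e+05 vs Keq = 8.0890e+05 ⇒ Q<K, forward
Step 1:
                  G         E
  init      0.01025    0.8084
  Δ       -0.001557  0.001557
  eq       0.008693      0.81
  solve Keq expr → x = 5.1904e-04; check Q = 8.0890e+05
Then add 0.3541 M of E.
Step 2:
                  G         E
  init     0.008693     1.164
  Δ         0.00376  -0.00376
  eq        0.01245      1.16
  solve Keq expr → x = -0.001253; check Q = 8.0890e+05

x = -0.001253 M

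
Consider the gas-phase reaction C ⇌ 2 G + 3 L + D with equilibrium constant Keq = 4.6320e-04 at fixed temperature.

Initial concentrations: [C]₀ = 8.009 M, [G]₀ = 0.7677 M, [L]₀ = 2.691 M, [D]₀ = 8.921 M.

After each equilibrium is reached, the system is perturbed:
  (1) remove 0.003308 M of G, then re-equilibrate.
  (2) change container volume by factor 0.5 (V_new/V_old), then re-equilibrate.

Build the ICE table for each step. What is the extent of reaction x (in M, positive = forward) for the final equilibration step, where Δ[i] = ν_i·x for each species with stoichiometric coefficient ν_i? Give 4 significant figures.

x = -0.008975 M

Q₀ = 12.79 vs Keq = 4.6320e-04 ⇒ Q>K, reverse
Step 1:
                  C         G         L         D
  init        8.009    0.7677     2.691     8.921
  Δ          0.3784   -0.7567    -1.135   -0.3784
  eq          8.387   0.01099     1.556     8.543
  solve Keq expr → x = -0.3784; check Q = 4.6320e-04
Then remove 0.003308 M of G.
Step 2:
                  C         G         L         D
  init        8.387   0.00768     1.556     8.543
  Δ       -0.001627  0.003254  0.004882  0.001627
  eq          8.386   0.01093     1.561     8.544
  solve Keq expr → x = 0.001627; check Q = 4.6320e-04
Then change container volume by factor 0.5 (V_new/V_old).
Step 3:
                  C         G         L         D
  init        16.77   0.02187     3.122     17.09
  Δ        0.008975  -0.01795  -0.02693 -0.008975
  eq          16.78  0.003918     3.095     17.08
  solve Keq expr → x = -0.008975; check Q = 4.6320e-04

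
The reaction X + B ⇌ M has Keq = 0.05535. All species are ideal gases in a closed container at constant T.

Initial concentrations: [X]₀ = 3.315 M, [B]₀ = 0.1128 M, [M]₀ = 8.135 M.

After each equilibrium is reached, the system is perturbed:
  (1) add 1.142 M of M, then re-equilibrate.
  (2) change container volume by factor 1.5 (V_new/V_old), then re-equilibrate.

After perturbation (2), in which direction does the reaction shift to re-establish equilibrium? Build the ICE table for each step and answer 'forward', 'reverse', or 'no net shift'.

Q₀ = 21.76 vs Keq = 0.05535 ⇒ Q>K, reverse
Step 1:
                    X           B           M
  init          3.315      0.1128       8.135
  Δ             5.442       5.442      -5.442
  eq            8.757       5.555       2.693
  solve Keq expr → x = -5.442; check Q = 0.05535
Then add 1.142 M of M.
Step 2:
                    X           B           M
  init          8.757       5.555       3.835
  Δ            0.6251      0.6251     -0.6251
  eq            9.382        6.18        3.21
  solve Keq expr → x = -0.6251; check Q = 0.05535
Then change container volume by factor 1.5 (V_new/V_old).
Step 3:
                    X           B           M
  init          6.255        4.12        2.14
  Δ            0.4461      0.4461     -0.4461
  eq            6.701       4.566       1.694
  solve Keq expr → x = -0.4461; check Q = 0.05535

Direction: reverse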